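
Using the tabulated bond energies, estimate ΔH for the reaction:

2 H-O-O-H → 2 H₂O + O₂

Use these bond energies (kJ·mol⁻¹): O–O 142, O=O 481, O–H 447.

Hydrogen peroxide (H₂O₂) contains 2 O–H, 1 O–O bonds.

ΔH ≈ −197 kJ

Bonds broken (reactants):
  O–H: 4 × 447 = 1788
  O–O: 2 × 142 = 284
  Σ(broken) = 2072 kJ
Bonds formed (products):
  O–H: 4 × 447 = 1788
  O=O: 1 × 481 = 481
  Σ(formed) = 2269 kJ
ΔH = Σ(broken) − Σ(formed) = 2072 − 2269 = −197 kJ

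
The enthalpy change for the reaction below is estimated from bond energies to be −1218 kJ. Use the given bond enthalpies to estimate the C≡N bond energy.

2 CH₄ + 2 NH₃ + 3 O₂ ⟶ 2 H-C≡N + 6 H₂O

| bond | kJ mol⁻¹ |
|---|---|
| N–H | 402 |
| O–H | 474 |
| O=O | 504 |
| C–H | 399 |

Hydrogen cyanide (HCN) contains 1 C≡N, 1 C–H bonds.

D(C≡N) ≈ 924 kJ/mol

Let D be the C≡N bond energy.
Σ(broken) = 8×399 + 6×402 + 3×504 = 7116
Σ(formed) = 2×D + 2×399 + 12×474 = 6486 + 2D
ΔH = Σ(broken) − Σ(formed) = (7116) − (6486 + 2D) = +630 − 2D
Setting this equal to −1218 kJ gives 2D = 1848, so D = 924 kJ/mol.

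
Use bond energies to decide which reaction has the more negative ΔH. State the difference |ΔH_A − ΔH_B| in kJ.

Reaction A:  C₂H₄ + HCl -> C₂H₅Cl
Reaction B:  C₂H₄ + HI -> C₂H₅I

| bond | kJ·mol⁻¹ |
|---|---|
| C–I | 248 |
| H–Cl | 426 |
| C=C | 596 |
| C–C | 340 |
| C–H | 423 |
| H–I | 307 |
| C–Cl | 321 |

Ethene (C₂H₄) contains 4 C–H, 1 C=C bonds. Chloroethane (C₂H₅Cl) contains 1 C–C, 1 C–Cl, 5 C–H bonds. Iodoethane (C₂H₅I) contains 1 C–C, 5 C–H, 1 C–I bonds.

Reaction B, by 46 kJ

Reaction A:
  Bonds broken (reactants):
    C–H: 4 × 423 = 1692
    C=C: 1 × 596 = 596
    H–Cl: 1 × 426 = 426
    Σ(broken) = 2714 kJ
  Bonds formed (products):
    C–C: 1 × 340 = 340
    C–Cl: 1 × 321 = 321
    C–H: 5 × 423 = 2115
    Σ(formed) = 2776 kJ
  ΔH_A = 2714 − 2776 = −62 kJ
Reaction B:
  Bonds broken (reactants):
    C–H: 4 × 423 = 1692
    C=C: 1 × 596 = 596
    H–I: 1 × 307 = 307
    Σ(broken) = 2595 kJ
  Bonds formed (products):
    C–C: 1 × 340 = 340
    C–H: 5 × 423 = 2115
    C–I: 1 × 248 = 248
    Σ(formed) = 2703 kJ
  ΔH_B = 2595 − 2703 = −108 kJ
ΔH_A − ΔH_B = +46 kJ, so reaction B has the more negative ΔH; |ΔH_A − ΔH_B| = 46 kJ.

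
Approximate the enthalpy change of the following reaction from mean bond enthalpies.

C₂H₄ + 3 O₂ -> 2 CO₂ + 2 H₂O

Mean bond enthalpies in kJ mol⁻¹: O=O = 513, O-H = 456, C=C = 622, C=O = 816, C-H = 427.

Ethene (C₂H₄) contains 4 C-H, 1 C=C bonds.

ΔH ≈ −1219 kJ

Bonds broken (reactants):
  C-H: 4 × 427 = 1708
  C=C: 1 × 622 = 622
  O=O: 3 × 513 = 1539
  Σ(broken) = 3869 kJ
Bonds formed (products):
  C=O: 4 × 816 = 3264
  O-H: 4 × 456 = 1824
  Σ(formed) = 5088 kJ
ΔH = Σ(broken) − Σ(formed) = 3869 − 5088 = −1219 kJ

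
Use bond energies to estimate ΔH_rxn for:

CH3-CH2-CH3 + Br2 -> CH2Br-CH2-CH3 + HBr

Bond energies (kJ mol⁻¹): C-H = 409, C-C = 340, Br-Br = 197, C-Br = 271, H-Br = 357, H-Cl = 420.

ΔH ≈ −22 kJ

Bonds broken (reactants):
  Br-Br: 1 × 197 = 197
  C-C: 2 × 340 = 680
  C-H: 8 × 409 = 3272
  Σ(broken) = 4149 kJ
Bonds formed (products):
  C-Br: 1 × 271 = 271
  C-C: 2 × 340 = 680
  C-H: 7 × 409 = 2863
  H-Br: 1 × 357 = 357
  Σ(formed) = 4171 kJ
ΔH = Σ(broken) − Σ(formed) = 4149 − 4171 = −22 kJ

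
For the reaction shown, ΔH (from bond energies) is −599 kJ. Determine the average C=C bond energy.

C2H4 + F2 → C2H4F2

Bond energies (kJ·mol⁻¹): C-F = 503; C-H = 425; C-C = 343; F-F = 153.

Let D be the C=C bond energy.
Σ(broken) = 4×425 + 1×D + 1×153 = 1853 + D
Σ(formed) = 1×343 + 2×503 + 4×425 = 3049
ΔH = Σ(broken) − Σ(formed) = (1853 + D) − (3049) = −1196 + D
Setting this equal to −599 kJ gives D = 597 kJ/mol.

D(C=C) ≈ 597 kJ/mol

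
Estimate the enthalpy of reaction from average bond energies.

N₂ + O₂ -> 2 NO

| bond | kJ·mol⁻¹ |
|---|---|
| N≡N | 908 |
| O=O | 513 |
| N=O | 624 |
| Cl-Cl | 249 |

Bonds broken (reactants):
  N≡N: 1 × 908 = 908
  O=O: 1 × 513 = 513
  Σ(broken) = 1421 kJ
Bonds formed (products):
  N=O: 2 × 624 = 1248
  Σ(formed) = 1248 kJ
ΔH = Σ(broken) − Σ(formed) = 1421 − 1248 = +173 kJ

ΔH ≈ +173 kJ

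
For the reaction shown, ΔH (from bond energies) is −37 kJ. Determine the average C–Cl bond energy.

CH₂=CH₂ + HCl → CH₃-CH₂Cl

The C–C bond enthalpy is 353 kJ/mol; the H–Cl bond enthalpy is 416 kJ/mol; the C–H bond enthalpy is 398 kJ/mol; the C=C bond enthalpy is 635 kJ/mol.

D(C–Cl) ≈ 337 kJ/mol

Let D be the C–Cl bond energy.
Σ(broken) = 4×398 + 1×635 + 1×416 = 2643
Σ(formed) = 1×353 + 1×D + 5×398 = 2343 + D
ΔH = Σ(broken) − Σ(formed) = (2643) − (2343 + D) = +300 − D
Setting this equal to −37 kJ gives D = 337 kJ/mol.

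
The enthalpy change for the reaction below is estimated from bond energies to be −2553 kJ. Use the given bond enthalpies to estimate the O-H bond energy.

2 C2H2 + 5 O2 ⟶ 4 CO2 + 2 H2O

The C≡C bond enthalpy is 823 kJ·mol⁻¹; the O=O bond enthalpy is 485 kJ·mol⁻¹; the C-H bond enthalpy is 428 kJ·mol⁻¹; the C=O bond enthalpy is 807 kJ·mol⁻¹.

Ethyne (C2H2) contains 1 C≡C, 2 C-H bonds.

Let D be the O-H bond energy.
Σ(broken) = 2×823 + 4×428 + 5×485 = 5783
Σ(formed) = 8×807 + 4×D = 6456 + 4D
ΔH = Σ(broken) − Σ(formed) = (5783) − (6456 + 4D) = −673 − 4D
Setting this equal to −2553 kJ gives 4D = 1880, so D = 470 kJ/mol.

D(O-H) ≈ 470 kJ/mol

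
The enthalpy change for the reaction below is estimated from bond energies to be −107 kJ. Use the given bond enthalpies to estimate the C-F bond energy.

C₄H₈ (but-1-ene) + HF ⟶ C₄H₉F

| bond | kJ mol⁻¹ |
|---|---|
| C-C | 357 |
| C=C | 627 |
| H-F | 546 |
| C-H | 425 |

Let D be the C-F bond energy.
Σ(broken) = 2×357 + 8×425 + 1×627 + 1×546 = 5287
Σ(formed) = 3×357 + 1×D + 9×425 = 4896 + D
ΔH = Σ(broken) − Σ(formed) = (5287) − (4896 + D) = +391 − D
Setting this equal to −107 kJ gives D = 498 kJ/mol.

D(C-F) ≈ 498 kJ/mol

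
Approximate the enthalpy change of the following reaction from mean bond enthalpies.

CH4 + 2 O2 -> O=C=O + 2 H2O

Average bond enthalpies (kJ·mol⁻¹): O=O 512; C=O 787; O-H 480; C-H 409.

ΔH ≈ −834 kJ

Bonds broken (reactants):
  C-H: 4 × 409 = 1636
  O=O: 2 × 512 = 1024
  Σ(broken) = 2660 kJ
Bonds formed (products):
  C=O: 2 × 787 = 1574
  O-H: 4 × 480 = 1920
  Σ(formed) = 3494 kJ
ΔH = Σ(broken) − Σ(formed) = 2660 − 3494 = −834 kJ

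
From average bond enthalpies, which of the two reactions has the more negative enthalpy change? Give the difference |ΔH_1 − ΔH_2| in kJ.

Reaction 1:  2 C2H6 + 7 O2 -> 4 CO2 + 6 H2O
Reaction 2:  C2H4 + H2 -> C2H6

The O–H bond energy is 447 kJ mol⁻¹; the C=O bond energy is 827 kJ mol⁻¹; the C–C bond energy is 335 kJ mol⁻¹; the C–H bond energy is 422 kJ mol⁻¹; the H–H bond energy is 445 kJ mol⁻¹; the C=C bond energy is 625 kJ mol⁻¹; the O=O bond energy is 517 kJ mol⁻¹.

Reaction 1:
  Bonds broken (reactants):
    C–C: 2 × 335 = 670
    C–H: 12 × 422 = 5064
    O=O: 7 × 517 = 3619
    Σ(broken) = 9353 kJ
  Bonds formed (products):
    C=O: 8 × 827 = 6616
    O–H: 12 × 447 = 5364
    Σ(formed) = 11980 kJ
  ΔH_1 = 9353 − 11980 = −2627 kJ
Reaction 2:
  Bonds broken (reactants):
    C–H: 4 × 422 = 1688
    C=C: 1 × 625 = 625
    H–H: 1 × 445 = 445
    Σ(broken) = 2758 kJ
  Bonds formed (products):
    C–C: 1 × 335 = 335
    C–H: 6 × 422 = 2532
    Σ(formed) = 2867 kJ
  ΔH_2 = 2758 − 2867 = −109 kJ
ΔH_1 − ΔH_2 = −2518 kJ, so reaction 1 has the more negative ΔH; |ΔH_1 − ΔH_2| = 2518 kJ.

Reaction 1, by 2518 kJ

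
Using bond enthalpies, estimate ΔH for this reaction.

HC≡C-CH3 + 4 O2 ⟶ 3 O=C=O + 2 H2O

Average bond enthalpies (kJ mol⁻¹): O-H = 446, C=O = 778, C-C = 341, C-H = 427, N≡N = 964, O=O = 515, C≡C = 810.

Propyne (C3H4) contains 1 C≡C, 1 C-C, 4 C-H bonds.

Bonds broken (reactants):
  C≡C: 1 × 810 = 810
  C-C: 1 × 341 = 341
  C-H: 4 × 427 = 1708
  O=O: 4 × 515 = 2060
  Σ(broken) = 4919 kJ
Bonds formed (products):
  C=O: 6 × 778 = 4668
  O-H: 4 × 446 = 1784
  Σ(formed) = 6452 kJ
ΔH = Σ(broken) − Σ(formed) = 4919 − 6452 = −1533 kJ

ΔH ≈ −1533 kJ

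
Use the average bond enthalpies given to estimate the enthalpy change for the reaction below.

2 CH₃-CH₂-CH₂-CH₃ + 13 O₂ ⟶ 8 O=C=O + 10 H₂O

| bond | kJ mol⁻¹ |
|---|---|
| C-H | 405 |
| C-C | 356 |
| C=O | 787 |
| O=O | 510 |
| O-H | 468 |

Bonds broken (reactants):
  C-C: 6 × 356 = 2136
  C-H: 20 × 405 = 8100
  O=O: 13 × 510 = 6630
  Σ(broken) = 16866 kJ
Bonds formed (products):
  C=O: 16 × 787 = 12592
  O-H: 20 × 468 = 9360
  Σ(formed) = 21952 kJ
ΔH = Σ(broken) − Σ(formed) = 16866 − 21952 = −5086 kJ

ΔH ≈ −5086 kJ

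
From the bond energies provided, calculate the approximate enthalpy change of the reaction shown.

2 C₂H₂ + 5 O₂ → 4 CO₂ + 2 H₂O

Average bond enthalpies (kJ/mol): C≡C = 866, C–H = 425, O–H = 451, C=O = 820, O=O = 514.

ΔH ≈ −2362 kJ

Bonds broken (reactants):
  C≡C: 2 × 866 = 1732
  C–H: 4 × 425 = 1700
  O=O: 5 × 514 = 2570
  Σ(broken) = 6002 kJ
Bonds formed (products):
  C=O: 8 × 820 = 6560
  O–H: 4 × 451 = 1804
  Σ(formed) = 8364 kJ
ΔH = Σ(broken) − Σ(formed) = 6002 − 8364 = −2362 kJ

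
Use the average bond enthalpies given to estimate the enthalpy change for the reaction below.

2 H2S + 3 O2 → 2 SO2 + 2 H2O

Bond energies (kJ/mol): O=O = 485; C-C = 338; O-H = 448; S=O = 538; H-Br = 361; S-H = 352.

Bonds broken (reactants):
  O=O: 3 × 485 = 1455
  S-H: 4 × 352 = 1408
  Σ(broken) = 2863 kJ
Bonds formed (products):
  O-H: 4 × 448 = 1792
  S=O: 4 × 538 = 2152
  Σ(formed) = 3944 kJ
ΔH = Σ(broken) − Σ(formed) = 2863 − 3944 = −1081 kJ

ΔH ≈ −1081 kJ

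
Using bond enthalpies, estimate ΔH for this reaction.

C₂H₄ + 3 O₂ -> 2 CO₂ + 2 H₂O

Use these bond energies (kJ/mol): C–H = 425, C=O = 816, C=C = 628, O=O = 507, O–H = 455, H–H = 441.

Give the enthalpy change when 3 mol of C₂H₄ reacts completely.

Bonds broken (reactants):
  C–H: 4 × 425 = 1700
  C=C: 1 × 628 = 628
  O=O: 3 × 507 = 1521
  Σ(broken) = 3849 kJ
Bonds formed (products):
  C=O: 4 × 816 = 3264
  O–H: 4 × 455 = 1820
  Σ(formed) = 5084 kJ
ΔH = Σ(broken) − Σ(formed) = 3849 − 5084 = −1235 kJ
For 3× the reaction as written: 3 × (−1235) = −3705 kJ

ΔH = −3705 kJ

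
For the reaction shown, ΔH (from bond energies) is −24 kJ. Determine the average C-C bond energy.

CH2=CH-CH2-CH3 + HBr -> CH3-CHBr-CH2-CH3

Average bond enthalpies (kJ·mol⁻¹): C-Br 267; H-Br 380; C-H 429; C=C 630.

D(C-C) ≈ 338 kJ/mol

Let D be the C-C bond energy.
Σ(broken) = 2×D + 8×429 + 1×630 + 1×380 = 4442 + 2D
Σ(formed) = 1×267 + 3×D + 9×429 = 4128 + 3D
ΔH = Σ(broken) − Σ(formed) = (4442 + 2D) − (4128 + 3D) = +314 − D
Setting this equal to −24 kJ gives D = 338 kJ/mol.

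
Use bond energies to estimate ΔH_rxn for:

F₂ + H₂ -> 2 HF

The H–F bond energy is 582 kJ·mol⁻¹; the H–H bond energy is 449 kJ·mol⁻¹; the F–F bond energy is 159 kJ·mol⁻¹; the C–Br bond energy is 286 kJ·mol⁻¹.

ΔH ≈ −556 kJ

Bonds broken (reactants):
  F–F: 1 × 159 = 159
  H–H: 1 × 449 = 449
  Σ(broken) = 608 kJ
Bonds formed (products):
  H–F: 2 × 582 = 1164
  Σ(formed) = 1164 kJ
ΔH = Σ(broken) − Σ(formed) = 608 − 1164 = −556 kJ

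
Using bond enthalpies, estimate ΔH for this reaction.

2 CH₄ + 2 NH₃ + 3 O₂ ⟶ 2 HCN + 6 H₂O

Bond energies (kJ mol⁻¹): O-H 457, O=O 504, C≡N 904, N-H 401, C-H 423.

ΔH ≈ −836 kJ

Bonds broken (reactants):
  C-H: 8 × 423 = 3384
  N-H: 6 × 401 = 2406
  O=O: 3 × 504 = 1512
  Σ(broken) = 7302 kJ
Bonds formed (products):
  C≡N: 2 × 904 = 1808
  C-H: 2 × 423 = 846
  O-H: 12 × 457 = 5484
  Σ(formed) = 8138 kJ
ΔH = Σ(broken) − Σ(formed) = 7302 − 8138 = −836 kJ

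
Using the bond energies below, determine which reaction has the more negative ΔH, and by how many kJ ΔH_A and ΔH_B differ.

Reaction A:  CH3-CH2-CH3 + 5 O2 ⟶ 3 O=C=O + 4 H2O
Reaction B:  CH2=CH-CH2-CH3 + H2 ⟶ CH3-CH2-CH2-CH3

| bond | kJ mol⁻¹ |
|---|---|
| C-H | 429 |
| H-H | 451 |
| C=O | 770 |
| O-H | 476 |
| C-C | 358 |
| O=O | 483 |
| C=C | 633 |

Reaction A, by 1733 kJ

Reaction A:
  Bonds broken (reactants):
    C-C: 2 × 358 = 716
    C-H: 8 × 429 = 3432
    O=O: 5 × 483 = 2415
    Σ(broken) = 6563 kJ
  Bonds formed (products):
    C=O: 6 × 770 = 4620
    O-H: 8 × 476 = 3808
    Σ(formed) = 8428 kJ
  ΔH_A = 6563 − 8428 = −1865 kJ
Reaction B:
  Bonds broken (reactants):
    C-C: 2 × 358 = 716
    C-H: 8 × 429 = 3432
    C=C: 1 × 633 = 633
    H-H: 1 × 451 = 451
    Σ(broken) = 5232 kJ
  Bonds formed (products):
    C-C: 3 × 358 = 1074
    C-H: 10 × 429 = 4290
    Σ(formed) = 5364 kJ
  ΔH_B = 5232 − 5364 = −132 kJ
ΔH_A − ΔH_B = −1733 kJ, so reaction A has the more negative ΔH; |ΔH_A − ΔH_B| = 1733 kJ.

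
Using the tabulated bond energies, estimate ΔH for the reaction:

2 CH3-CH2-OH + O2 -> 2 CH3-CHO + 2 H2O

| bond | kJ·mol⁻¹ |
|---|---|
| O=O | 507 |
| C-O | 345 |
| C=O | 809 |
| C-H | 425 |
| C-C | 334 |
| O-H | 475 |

ΔH ≈ −521 kJ

Bonds broken (reactants):
  C-C: 2 × 334 = 668
  C-H: 10 × 425 = 4250
  C-O: 2 × 345 = 690
  O-H: 2 × 475 = 950
  O=O: 1 × 507 = 507
  Σ(broken) = 7065 kJ
Bonds formed (products):
  C-C: 2 × 334 = 668
  C-H: 8 × 425 = 3400
  C=O: 2 × 809 = 1618
  O-H: 4 × 475 = 1900
  Σ(formed) = 7586 kJ
ΔH = Σ(broken) − Σ(formed) = 7065 − 7586 = −521 kJ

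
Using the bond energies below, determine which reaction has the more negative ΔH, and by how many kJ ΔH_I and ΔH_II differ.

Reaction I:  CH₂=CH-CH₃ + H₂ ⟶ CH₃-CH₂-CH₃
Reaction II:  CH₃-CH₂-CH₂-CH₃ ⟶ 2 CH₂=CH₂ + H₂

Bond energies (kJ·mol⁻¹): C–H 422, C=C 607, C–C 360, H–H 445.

Reaction I:
  Bonds broken (reactants):
    C–C: 1 × 360 = 360
    C–H: 6 × 422 = 2532
    C=C: 1 × 607 = 607
    H–H: 1 × 445 = 445
    Σ(broken) = 3944 kJ
  Bonds formed (products):
    C–C: 2 × 360 = 720
    C–H: 8 × 422 = 3376
    Σ(formed) = 4096 kJ
  ΔH_I = 3944 − 4096 = −152 kJ
Reaction II:
  Bonds broken (reactants):
    C–C: 3 × 360 = 1080
    C–H: 10 × 422 = 4220
    Σ(broken) = 5300 kJ
  Bonds formed (products):
    C–H: 8 × 422 = 3376
    C=C: 2 × 607 = 1214
    H–H: 1 × 445 = 445
    Σ(formed) = 5035 kJ
  ΔH_II = 5300 − 5035 = +265 kJ
ΔH_I − ΔH_II = −417 kJ, so reaction I has the more negative ΔH; |ΔH_I − ΔH_II| = 417 kJ.

Reaction I, by 417 kJ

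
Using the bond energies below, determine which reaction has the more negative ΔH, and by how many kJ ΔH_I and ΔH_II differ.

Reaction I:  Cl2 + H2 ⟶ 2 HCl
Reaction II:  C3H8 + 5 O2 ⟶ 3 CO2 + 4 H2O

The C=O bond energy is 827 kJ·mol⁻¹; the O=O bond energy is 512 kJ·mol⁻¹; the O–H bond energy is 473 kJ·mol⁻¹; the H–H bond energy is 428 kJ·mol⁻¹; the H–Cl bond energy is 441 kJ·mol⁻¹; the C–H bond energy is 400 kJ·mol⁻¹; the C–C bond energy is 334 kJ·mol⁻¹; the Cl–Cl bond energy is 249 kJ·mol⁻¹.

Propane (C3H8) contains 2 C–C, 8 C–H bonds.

Reaction II, by 2113 kJ

Reaction I:
  Bonds broken (reactants):
    Cl–Cl: 1 × 249 = 249
    H–H: 1 × 428 = 428
    Σ(broken) = 677 kJ
  Bonds formed (products):
    H–Cl: 2 × 441 = 882
    Σ(formed) = 882 kJ
  ΔH_I = 677 − 882 = −205 kJ
Reaction II:
  Bonds broken (reactants):
    C–C: 2 × 334 = 668
    C–H: 8 × 400 = 3200
    O=O: 5 × 512 = 2560
    Σ(broken) = 6428 kJ
  Bonds formed (products):
    C=O: 6 × 827 = 4962
    O–H: 8 × 473 = 3784
    Σ(formed) = 8746 kJ
  ΔH_II = 6428 − 8746 = −2318 kJ
ΔH_I − ΔH_II = +2113 kJ, so reaction II has the more negative ΔH; |ΔH_I − ΔH_II| = 2113 kJ.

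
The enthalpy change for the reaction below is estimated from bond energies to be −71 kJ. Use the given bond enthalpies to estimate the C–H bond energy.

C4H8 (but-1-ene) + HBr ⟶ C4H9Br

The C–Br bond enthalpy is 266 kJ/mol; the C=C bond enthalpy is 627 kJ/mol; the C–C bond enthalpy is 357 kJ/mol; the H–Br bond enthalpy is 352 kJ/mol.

Let D be the C–H bond energy.
Σ(broken) = 2×357 + 8×D + 1×627 + 1×352 = 1693 + 8D
Σ(formed) = 1×266 + 3×357 + 9×D = 1337 + 9D
ΔH = Σ(broken) − Σ(formed) = (1693 + 8D) − (1337 + 9D) = +356 − D
Setting this equal to −71 kJ gives D = 427 kJ/mol.

D(C–H) ≈ 427 kJ/mol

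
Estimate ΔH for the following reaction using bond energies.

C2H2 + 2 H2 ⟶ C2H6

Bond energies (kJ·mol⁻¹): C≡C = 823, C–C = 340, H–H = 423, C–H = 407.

Bonds broken (reactants):
  C≡C: 1 × 823 = 823
  C–H: 2 × 407 = 814
  H–H: 2 × 423 = 846
  Σ(broken) = 2483 kJ
Bonds formed (products):
  C–C: 1 × 340 = 340
  C–H: 6 × 407 = 2442
  Σ(formed) = 2782 kJ
ΔH = Σ(broken) − Σ(formed) = 2483 − 2782 = −299 kJ

ΔH ≈ −299 kJ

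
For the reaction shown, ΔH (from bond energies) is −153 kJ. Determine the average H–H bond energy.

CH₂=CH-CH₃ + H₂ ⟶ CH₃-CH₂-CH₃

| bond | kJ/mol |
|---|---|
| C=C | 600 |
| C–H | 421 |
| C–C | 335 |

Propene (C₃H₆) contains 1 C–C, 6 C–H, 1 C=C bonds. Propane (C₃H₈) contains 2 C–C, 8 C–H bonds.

Let D be the H–H bond energy.
Σ(broken) = 1×335 + 6×421 + 1×600 + 1×D = 3461 + D
Σ(formed) = 2×335 + 8×421 = 4038
ΔH = Σ(broken) − Σ(formed) = (3461 + D) − (4038) = −577 + D
Setting this equal to −153 kJ gives D = 424 kJ/mol.

D(H–H) ≈ 424 kJ/mol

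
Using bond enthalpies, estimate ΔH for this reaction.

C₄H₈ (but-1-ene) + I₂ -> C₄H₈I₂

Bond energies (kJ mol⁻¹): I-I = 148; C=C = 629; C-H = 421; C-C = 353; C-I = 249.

ΔH ≈ −74 kJ

Bonds broken (reactants):
  C-C: 2 × 353 = 706
  C-H: 8 × 421 = 3368
  C=C: 1 × 629 = 629
  I-I: 1 × 148 = 148
  Σ(broken) = 4851 kJ
Bonds formed (products):
  C-C: 3 × 353 = 1059
  C-H: 8 × 421 = 3368
  C-I: 2 × 249 = 498
  Σ(formed) = 4925 kJ
ΔH = Σ(broken) − Σ(formed) = 4851 − 4925 = −74 kJ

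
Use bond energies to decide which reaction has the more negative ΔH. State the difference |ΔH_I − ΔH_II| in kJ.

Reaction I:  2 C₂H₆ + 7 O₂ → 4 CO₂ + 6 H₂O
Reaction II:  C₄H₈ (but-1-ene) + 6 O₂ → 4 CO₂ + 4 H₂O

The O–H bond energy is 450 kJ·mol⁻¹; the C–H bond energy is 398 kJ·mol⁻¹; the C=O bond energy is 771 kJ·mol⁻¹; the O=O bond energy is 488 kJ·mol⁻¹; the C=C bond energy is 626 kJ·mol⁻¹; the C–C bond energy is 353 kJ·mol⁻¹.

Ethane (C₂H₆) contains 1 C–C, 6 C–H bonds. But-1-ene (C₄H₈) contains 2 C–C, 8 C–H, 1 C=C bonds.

Reaction I, by 346 kJ

Reaction I:
  Bonds broken (reactants):
    C–C: 2 × 353 = 706
    C–H: 12 × 398 = 4776
    O=O: 7 × 488 = 3416
    Σ(broken) = 8898 kJ
  Bonds formed (products):
    C=O: 8 × 771 = 6168
    O–H: 12 × 450 = 5400
    Σ(formed) = 11568 kJ
  ΔH_I = 8898 − 11568 = −2670 kJ
Reaction II:
  Bonds broken (reactants):
    C–C: 2 × 353 = 706
    C–H: 8 × 398 = 3184
    C=C: 1 × 626 = 626
    O=O: 6 × 488 = 2928
    Σ(broken) = 7444 kJ
  Bonds formed (products):
    C=O: 8 × 771 = 6168
    O–H: 8 × 450 = 3600
    Σ(formed) = 9768 kJ
  ΔH_II = 7444 − 9768 = −2324 kJ
ΔH_I − ΔH_II = −346 kJ, so reaction I has the more negative ΔH; |ΔH_I − ΔH_II| = 346 kJ.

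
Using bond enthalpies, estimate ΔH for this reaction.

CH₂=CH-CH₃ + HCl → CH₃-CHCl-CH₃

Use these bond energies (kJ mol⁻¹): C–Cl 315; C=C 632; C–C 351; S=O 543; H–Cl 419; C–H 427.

Bonds broken (reactants):
  C–C: 1 × 351 = 351
  C–H: 6 × 427 = 2562
  C=C: 1 × 632 = 632
  H–Cl: 1 × 419 = 419
  Σ(broken) = 3964 kJ
Bonds formed (products):
  C–C: 2 × 351 = 702
  C–Cl: 1 × 315 = 315
  C–H: 7 × 427 = 2989
  Σ(formed) = 4006 kJ
ΔH = Σ(broken) − Σ(formed) = 3964 − 4006 = −42 kJ

ΔH ≈ −42 kJ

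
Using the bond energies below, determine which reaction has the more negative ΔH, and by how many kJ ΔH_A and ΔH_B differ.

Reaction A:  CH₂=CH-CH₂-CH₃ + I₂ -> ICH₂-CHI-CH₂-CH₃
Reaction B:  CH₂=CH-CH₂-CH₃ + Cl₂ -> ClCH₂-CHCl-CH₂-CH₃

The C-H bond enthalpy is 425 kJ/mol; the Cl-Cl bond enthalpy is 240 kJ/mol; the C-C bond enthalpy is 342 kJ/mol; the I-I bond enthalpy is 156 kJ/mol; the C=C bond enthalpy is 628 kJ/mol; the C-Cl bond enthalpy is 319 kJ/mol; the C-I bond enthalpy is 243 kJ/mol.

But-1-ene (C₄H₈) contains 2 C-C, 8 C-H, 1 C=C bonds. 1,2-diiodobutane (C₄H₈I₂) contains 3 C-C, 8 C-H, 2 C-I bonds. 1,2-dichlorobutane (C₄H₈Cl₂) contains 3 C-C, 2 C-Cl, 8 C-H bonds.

Reaction A:
  Bonds broken (reactants):
    C-C: 2 × 342 = 684
    C-H: 8 × 425 = 3400
    C=C: 1 × 628 = 628
    I-I: 1 × 156 = 156
    Σ(broken) = 4868 kJ
  Bonds formed (products):
    C-C: 3 × 342 = 1026
    C-H: 8 × 425 = 3400
    C-I: 2 × 243 = 486
    Σ(formed) = 4912 kJ
  ΔH_A = 4868 − 4912 = −44 kJ
Reaction B:
  Bonds broken (reactants):
    C-C: 2 × 342 = 684
    C-H: 8 × 425 = 3400
    C=C: 1 × 628 = 628
    Cl-Cl: 1 × 240 = 240
    Σ(broken) = 4952 kJ
  Bonds formed (products):
    C-C: 3 × 342 = 1026
    C-Cl: 2 × 319 = 638
    C-H: 8 × 425 = 3400
    Σ(formed) = 5064 kJ
  ΔH_B = 4952 − 5064 = −112 kJ
ΔH_A − ΔH_B = +68 kJ, so reaction B has the more negative ΔH; |ΔH_A − ΔH_B| = 68 kJ.

Reaction B, by 68 kJ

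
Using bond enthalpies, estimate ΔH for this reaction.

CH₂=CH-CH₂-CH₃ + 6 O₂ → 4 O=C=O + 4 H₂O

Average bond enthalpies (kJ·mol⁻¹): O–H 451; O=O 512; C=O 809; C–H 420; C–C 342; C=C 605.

ΔH ≈ −2359 kJ

Bonds broken (reactants):
  C–C: 2 × 342 = 684
  C–H: 8 × 420 = 3360
  C=C: 1 × 605 = 605
  O=O: 6 × 512 = 3072
  Σ(broken) = 7721 kJ
Bonds formed (products):
  C=O: 8 × 809 = 6472
  O–H: 8 × 451 = 3608
  Σ(formed) = 10080 kJ
ΔH = Σ(broken) − Σ(formed) = 7721 − 10080 = −2359 kJ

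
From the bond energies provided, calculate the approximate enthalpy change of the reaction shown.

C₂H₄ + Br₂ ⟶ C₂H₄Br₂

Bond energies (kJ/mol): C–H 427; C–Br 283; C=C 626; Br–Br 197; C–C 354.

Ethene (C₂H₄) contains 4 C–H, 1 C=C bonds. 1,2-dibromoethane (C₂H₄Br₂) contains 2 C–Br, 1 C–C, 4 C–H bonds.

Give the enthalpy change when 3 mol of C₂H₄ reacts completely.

Bonds broken (reactants):
  Br–Br: 1 × 197 = 197
  C–H: 4 × 427 = 1708
  C=C: 1 × 626 = 626
  Σ(broken) = 2531 kJ
Bonds formed (products):
  C–Br: 2 × 283 = 566
  C–C: 1 × 354 = 354
  C–H: 4 × 427 = 1708
  Σ(formed) = 2628 kJ
ΔH = Σ(broken) − Σ(formed) = 2531 − 2628 = −97 kJ
For 3× the reaction as written: 3 × (−97) = −291 kJ

ΔH = −291 kJ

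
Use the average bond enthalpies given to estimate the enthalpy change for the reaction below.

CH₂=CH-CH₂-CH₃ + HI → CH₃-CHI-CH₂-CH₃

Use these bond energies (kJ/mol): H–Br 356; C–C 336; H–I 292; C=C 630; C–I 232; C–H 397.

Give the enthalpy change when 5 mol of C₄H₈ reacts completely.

ΔH = −215 kJ

Bonds broken (reactants):
  C–C: 2 × 336 = 672
  C–H: 8 × 397 = 3176
  C=C: 1 × 630 = 630
  H–I: 1 × 292 = 292
  Σ(broken) = 4770 kJ
Bonds formed (products):
  C–C: 3 × 336 = 1008
  C–H: 9 × 397 = 3573
  C–I: 1 × 232 = 232
  Σ(formed) = 4813 kJ
ΔH = Σ(broken) − Σ(formed) = 4770 − 4813 = −43 kJ
For 5× the reaction as written: 5 × (−43) = −215 kJ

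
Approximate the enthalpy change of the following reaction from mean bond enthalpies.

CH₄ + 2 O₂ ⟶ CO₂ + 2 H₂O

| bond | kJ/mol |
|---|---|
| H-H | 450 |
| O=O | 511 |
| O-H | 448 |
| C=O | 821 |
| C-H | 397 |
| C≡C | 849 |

Bonds broken (reactants):
  C-H: 4 × 397 = 1588
  O=O: 2 × 511 = 1022
  Σ(broken) = 2610 kJ
Bonds formed (products):
  C=O: 2 × 821 = 1642
  O-H: 4 × 448 = 1792
  Σ(formed) = 3434 kJ
ΔH = Σ(broken) − Σ(formed) = 2610 − 3434 = −824 kJ

ΔH ≈ −824 kJ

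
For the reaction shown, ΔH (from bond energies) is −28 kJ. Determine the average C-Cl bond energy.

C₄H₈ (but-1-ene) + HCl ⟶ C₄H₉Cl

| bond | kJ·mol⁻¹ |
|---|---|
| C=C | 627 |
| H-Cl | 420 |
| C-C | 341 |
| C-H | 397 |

D(C-Cl) ≈ 337 kJ/mol

Let D be the C-Cl bond energy.
Σ(broken) = 2×341 + 8×397 + 1×627 + 1×420 = 4905
Σ(formed) = 3×341 + 1×D + 9×397 = 4596 + D
ΔH = Σ(broken) − Σ(formed) = (4905) − (4596 + D) = +309 − D
Setting this equal to −28 kJ gives D = 337 kJ/mol.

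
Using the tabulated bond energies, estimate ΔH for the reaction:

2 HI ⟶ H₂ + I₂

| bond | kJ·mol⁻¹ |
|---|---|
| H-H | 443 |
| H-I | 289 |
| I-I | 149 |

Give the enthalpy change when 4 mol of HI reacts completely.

Bonds broken (reactants):
  H-I: 2 × 289 = 578
  Σ(broken) = 578 kJ
Bonds formed (products):
  H-H: 1 × 443 = 443
  I-I: 1 × 149 = 149
  Σ(formed) = 592 kJ
ΔH = Σ(broken) − Σ(formed) = 578 − 592 = −14 kJ
For 2× the reaction as written: 2 × (−14) = −28 kJ

ΔH = −28 kJ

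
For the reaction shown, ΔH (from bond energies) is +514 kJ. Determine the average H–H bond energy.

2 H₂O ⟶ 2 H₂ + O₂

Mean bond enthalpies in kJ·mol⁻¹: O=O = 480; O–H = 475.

Let D be the H–H bond energy.
Σ(broken) = 4×475 = 1900
Σ(formed) = 2×D + 1×480 = 480 + 2D
ΔH = Σ(broken) − Σ(formed) = (1900) − (480 + 2D) = +1420 − 2D
Setting this equal to +514 kJ gives 2D = 906, so D = 453 kJ/mol.

D(H–H) ≈ 453 kJ/mol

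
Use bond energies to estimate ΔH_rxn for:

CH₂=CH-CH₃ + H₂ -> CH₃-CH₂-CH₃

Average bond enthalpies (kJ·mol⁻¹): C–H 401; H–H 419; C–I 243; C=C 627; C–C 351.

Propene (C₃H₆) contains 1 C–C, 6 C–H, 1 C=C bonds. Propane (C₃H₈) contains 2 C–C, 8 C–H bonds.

ΔH ≈ −107 kJ

Bonds broken (reactants):
  C–C: 1 × 351 = 351
  C–H: 6 × 401 = 2406
  C=C: 1 × 627 = 627
  H–H: 1 × 419 = 419
  Σ(broken) = 3803 kJ
Bonds formed (products):
  C–C: 2 × 351 = 702
  C–H: 8 × 401 = 3208
  Σ(formed) = 3910 kJ
ΔH = Σ(broken) − Σ(formed) = 3803 − 3910 = −107 kJ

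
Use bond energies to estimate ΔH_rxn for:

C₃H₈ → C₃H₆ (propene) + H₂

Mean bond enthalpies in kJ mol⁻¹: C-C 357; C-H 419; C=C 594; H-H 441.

Bonds broken (reactants):
  C-C: 2 × 357 = 714
  C-H: 8 × 419 = 3352
  Σ(broken) = 4066 kJ
Bonds formed (products):
  C-C: 1 × 357 = 357
  C-H: 6 × 419 = 2514
  C=C: 1 × 594 = 594
  H-H: 1 × 441 = 441
  Σ(formed) = 3906 kJ
ΔH = Σ(broken) − Σ(formed) = 4066 − 3906 = +160 kJ

ΔH ≈ +160 kJ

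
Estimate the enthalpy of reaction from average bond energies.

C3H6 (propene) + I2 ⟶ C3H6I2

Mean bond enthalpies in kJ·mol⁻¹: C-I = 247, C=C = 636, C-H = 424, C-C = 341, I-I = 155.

Bonds broken (reactants):
  C-C: 1 × 341 = 341
  C-H: 6 × 424 = 2544
  C=C: 1 × 636 = 636
  I-I: 1 × 155 = 155
  Σ(broken) = 3676 kJ
Bonds formed (products):
  C-C: 2 × 341 = 682
  C-H: 6 × 424 = 2544
  C-I: 2 × 247 = 494
  Σ(formed) = 3720 kJ
ΔH = Σ(broken) − Σ(formed) = 3676 − 3720 = −44 kJ

ΔH ≈ −44 kJ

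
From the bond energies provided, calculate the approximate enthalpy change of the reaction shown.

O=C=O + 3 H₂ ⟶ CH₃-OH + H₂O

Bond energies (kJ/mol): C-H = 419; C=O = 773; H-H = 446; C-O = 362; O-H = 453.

ΔH ≈ −94 kJ

Bonds broken (reactants):
  C=O: 2 × 773 = 1546
  H-H: 3 × 446 = 1338
  Σ(broken) = 2884 kJ
Bonds formed (products):
  C-H: 3 × 419 = 1257
  C-O: 1 × 362 = 362
  O-H: 3 × 453 = 1359
  Σ(formed) = 2978 kJ
ΔH = Σ(broken) − Σ(formed) = 2884 − 2978 = −94 kJ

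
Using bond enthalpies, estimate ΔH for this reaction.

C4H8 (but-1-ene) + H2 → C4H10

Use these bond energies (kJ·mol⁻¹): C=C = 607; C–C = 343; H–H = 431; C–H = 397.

Bonds broken (reactants):
  C–C: 2 × 343 = 686
  C–H: 8 × 397 = 3176
  C=C: 1 × 607 = 607
  H–H: 1 × 431 = 431
  Σ(broken) = 4900 kJ
Bonds formed (products):
  C–C: 3 × 343 = 1029
  C–H: 10 × 397 = 3970
  Σ(formed) = 4999 kJ
ΔH = Σ(broken) − Σ(formed) = 4900 − 4999 = −99 kJ

ΔH ≈ −99 kJ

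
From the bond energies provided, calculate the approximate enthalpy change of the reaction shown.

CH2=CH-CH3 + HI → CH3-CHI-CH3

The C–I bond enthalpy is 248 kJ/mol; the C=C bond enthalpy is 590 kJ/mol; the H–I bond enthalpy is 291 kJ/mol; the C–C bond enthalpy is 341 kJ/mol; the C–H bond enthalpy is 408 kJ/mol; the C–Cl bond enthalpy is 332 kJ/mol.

Bonds broken (reactants):
  C–C: 1 × 341 = 341
  C–H: 6 × 408 = 2448
  C=C: 1 × 590 = 590
  H–I: 1 × 291 = 291
  Σ(broken) = 3670 kJ
Bonds formed (products):
  C–C: 2 × 341 = 682
  C–H: 7 × 408 = 2856
  C–I: 1 × 248 = 248
  Σ(formed) = 3786 kJ
ΔH = Σ(broken) − Σ(formed) = 3670 − 3786 = −116 kJ

ΔH ≈ −116 kJ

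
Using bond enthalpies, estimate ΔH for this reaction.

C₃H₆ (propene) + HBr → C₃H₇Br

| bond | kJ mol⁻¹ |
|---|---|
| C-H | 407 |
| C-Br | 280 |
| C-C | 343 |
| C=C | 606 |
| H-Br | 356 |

Bonds broken (reactants):
  C-C: 1 × 343 = 343
  C-H: 6 × 407 = 2442
  C=C: 1 × 606 = 606
  H-Br: 1 × 356 = 356
  Σ(broken) = 3747 kJ
Bonds formed (products):
  C-Br: 1 × 280 = 280
  C-C: 2 × 343 = 686
  C-H: 7 × 407 = 2849
  Σ(formed) = 3815 kJ
ΔH = Σ(broken) − Σ(formed) = 3747 − 3815 = −68 kJ

ΔH ≈ −68 kJ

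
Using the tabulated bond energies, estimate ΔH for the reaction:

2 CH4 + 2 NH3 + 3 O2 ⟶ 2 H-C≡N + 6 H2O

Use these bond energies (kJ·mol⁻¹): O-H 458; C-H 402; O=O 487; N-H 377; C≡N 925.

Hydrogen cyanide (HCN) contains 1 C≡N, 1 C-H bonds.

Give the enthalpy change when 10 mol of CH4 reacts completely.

Bonds broken (reactants):
  C-H: 8 × 402 = 3216
  N-H: 6 × 377 = 2262
  O=O: 3 × 487 = 1461
  Σ(broken) = 6939 kJ
Bonds formed (products):
  C≡N: 2 × 925 = 1850
  C-H: 2 × 402 = 804
  O-H: 12 × 458 = 5496
  Σ(formed) = 8150 kJ
ΔH = Σ(broken) − Σ(formed) = 6939 − 8150 = −1211 kJ
For 5× the reaction as written: 5 × (−1211) = −6055 kJ

ΔH = −6055 kJ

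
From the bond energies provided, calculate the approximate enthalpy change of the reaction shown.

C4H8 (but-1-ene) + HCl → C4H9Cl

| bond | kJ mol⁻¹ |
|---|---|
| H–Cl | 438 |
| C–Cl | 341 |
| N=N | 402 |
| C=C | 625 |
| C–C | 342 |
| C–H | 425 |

ΔH ≈ −45 kJ

Bonds broken (reactants):
  C–C: 2 × 342 = 684
  C–H: 8 × 425 = 3400
  C=C: 1 × 625 = 625
  H–Cl: 1 × 438 = 438
  Σ(broken) = 5147 kJ
Bonds formed (products):
  C–C: 3 × 342 = 1026
  C–Cl: 1 × 341 = 341
  C–H: 9 × 425 = 3825
  Σ(formed) = 5192 kJ
ΔH = Σ(broken) − Σ(formed) = 5147 − 5192 = −45 kJ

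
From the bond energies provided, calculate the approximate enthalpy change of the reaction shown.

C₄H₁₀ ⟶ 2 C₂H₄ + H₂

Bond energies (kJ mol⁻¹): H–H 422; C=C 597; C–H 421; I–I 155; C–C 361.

ΔH ≈ +309 kJ

Bonds broken (reactants):
  C–C: 3 × 361 = 1083
  C–H: 10 × 421 = 4210
  Σ(broken) = 5293 kJ
Bonds formed (products):
  C–H: 8 × 421 = 3368
  C=C: 2 × 597 = 1194
  H–H: 1 × 422 = 422
  Σ(formed) = 4984 kJ
ΔH = Σ(broken) − Σ(formed) = 5293 − 4984 = +309 kJ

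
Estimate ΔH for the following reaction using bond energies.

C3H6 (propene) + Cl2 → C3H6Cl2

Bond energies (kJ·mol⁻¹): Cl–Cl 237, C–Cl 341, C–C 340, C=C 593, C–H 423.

Bonds broken (reactants):
  C–C: 1 × 340 = 340
  C–H: 6 × 423 = 2538
  C=C: 1 × 593 = 593
  Cl–Cl: 1 × 237 = 237
  Σ(broken) = 3708 kJ
Bonds formed (products):
  C–C: 2 × 340 = 680
  C–Cl: 2 × 341 = 682
  C–H: 6 × 423 = 2538
  Σ(formed) = 3900 kJ
ΔH = Σ(broken) − Σ(formed) = 3708 − 3900 = −192 kJ

ΔH ≈ −192 kJ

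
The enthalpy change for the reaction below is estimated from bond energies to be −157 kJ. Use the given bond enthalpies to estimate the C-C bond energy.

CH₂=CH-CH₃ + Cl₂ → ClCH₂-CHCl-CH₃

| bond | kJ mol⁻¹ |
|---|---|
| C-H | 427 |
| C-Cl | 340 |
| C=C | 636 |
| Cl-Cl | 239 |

Let D be the C-C bond energy.
Σ(broken) = 1×D + 6×427 + 1×636 + 1×239 = 3437 + D
Σ(formed) = 2×D + 2×340 + 6×427 = 3242 + 2D
ΔH = Σ(broken) − Σ(formed) = (3437 + D) − (3242 + 2D) = +195 − D
Setting this equal to −157 kJ gives D = 352 kJ/mol.

D(C-C) ≈ 352 kJ/mol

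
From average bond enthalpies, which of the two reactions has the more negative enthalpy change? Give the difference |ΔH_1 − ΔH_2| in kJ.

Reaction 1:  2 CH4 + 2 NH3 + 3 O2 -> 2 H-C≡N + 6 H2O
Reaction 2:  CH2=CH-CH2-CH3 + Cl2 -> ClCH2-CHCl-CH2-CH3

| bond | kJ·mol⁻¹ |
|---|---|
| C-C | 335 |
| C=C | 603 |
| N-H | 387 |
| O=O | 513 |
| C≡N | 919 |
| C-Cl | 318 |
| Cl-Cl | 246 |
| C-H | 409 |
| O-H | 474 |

Reaction 1, by 1089 kJ

Reaction 1:
  Bonds broken (reactants):
    C-H: 8 × 409 = 3272
    N-H: 6 × 387 = 2322
    O=O: 3 × 513 = 1539
    Σ(broken) = 7133 kJ
  Bonds formed (products):
    C≡N: 2 × 919 = 1838
    C-H: 2 × 409 = 818
    O-H: 12 × 474 = 5688
    Σ(formed) = 8344 kJ
  ΔH_1 = 7133 − 8344 = −1211 kJ
Reaction 2:
  Bonds broken (reactants):
    C-C: 2 × 335 = 670
    C-H: 8 × 409 = 3272
    C=C: 1 × 603 = 603
    Cl-Cl: 1 × 246 = 246
    Σ(broken) = 4791 kJ
  Bonds formed (products):
    C-C: 3 × 335 = 1005
    C-Cl: 2 × 318 = 636
    C-H: 8 × 409 = 3272
    Σ(formed) = 4913 kJ
  ΔH_2 = 4791 − 4913 = −122 kJ
ΔH_1 − ΔH_2 = −1089 kJ, so reaction 1 has the more negative ΔH; |ΔH_1 − ΔH_2| = 1089 kJ.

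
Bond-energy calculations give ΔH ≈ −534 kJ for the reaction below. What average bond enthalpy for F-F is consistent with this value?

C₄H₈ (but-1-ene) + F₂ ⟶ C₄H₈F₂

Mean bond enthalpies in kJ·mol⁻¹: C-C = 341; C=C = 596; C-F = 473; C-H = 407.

Let D be the F-F bond energy.
Σ(broken) = 2×341 + 8×407 + 1×596 + 1×D = 4534 + D
Σ(formed) = 3×341 + 2×473 + 8×407 = 5225
ΔH = Σ(broken) − Σ(formed) = (4534 + D) − (5225) = −691 + D
Setting this equal to −534 kJ gives D = 157 kJ/mol.

D(F-F) ≈ 157 kJ/mol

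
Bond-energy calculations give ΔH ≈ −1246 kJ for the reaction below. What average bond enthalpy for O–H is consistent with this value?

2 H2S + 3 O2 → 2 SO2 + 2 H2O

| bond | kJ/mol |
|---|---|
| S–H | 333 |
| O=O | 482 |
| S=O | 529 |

Let D be the O–H bond energy.
Σ(broken) = 3×482 + 4×333 = 2778
Σ(formed) = 4×D + 4×529 = 2116 + 4D
ΔH = Σ(broken) − Σ(formed) = (2778) − (2116 + 4D) = +662 − 4D
Setting this equal to −1246 kJ gives 4D = 1908, so D = 477 kJ/mol.

D(O–H) ≈ 477 kJ/mol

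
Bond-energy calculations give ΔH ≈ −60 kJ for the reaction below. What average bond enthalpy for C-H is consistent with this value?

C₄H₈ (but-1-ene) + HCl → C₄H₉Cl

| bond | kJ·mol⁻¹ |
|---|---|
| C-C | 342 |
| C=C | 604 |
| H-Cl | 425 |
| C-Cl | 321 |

Let D be the C-H bond energy.
Σ(broken) = 2×342 + 8×D + 1×604 + 1×425 = 1713 + 8D
Σ(formed) = 3×342 + 1×321 + 9×D = 1347 + 9D
ΔH = Σ(broken) − Σ(formed) = (1713 + 8D) − (1347 + 9D) = +366 − D
Setting this equal to −60 kJ gives D = 426 kJ/mol.

D(C-H) ≈ 426 kJ/mol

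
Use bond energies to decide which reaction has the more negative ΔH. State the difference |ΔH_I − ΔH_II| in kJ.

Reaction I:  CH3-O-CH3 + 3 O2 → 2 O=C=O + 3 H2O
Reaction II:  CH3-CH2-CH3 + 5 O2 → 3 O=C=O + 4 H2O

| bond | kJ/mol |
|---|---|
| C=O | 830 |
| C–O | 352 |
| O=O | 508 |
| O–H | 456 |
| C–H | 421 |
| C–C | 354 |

Reaction II, by 710 kJ

Reaction I:
  Bonds broken (reactants):
    C–H: 6 × 421 = 2526
    C–O: 2 × 352 = 704
    O=O: 3 × 508 = 1524
    Σ(broken) = 4754 kJ
  Bonds formed (products):
    C=O: 4 × 830 = 3320
    O–H: 6 × 456 = 2736
    Σ(formed) = 6056 kJ
  ΔH_I = 4754 − 6056 = −1302 kJ
Reaction II:
  Bonds broken (reactants):
    C–C: 2 × 354 = 708
    C–H: 8 × 421 = 3368
    O=O: 5 × 508 = 2540
    Σ(broken) = 6616 kJ
  Bonds formed (products):
    C=O: 6 × 830 = 4980
    O–H: 8 × 456 = 3648
    Σ(formed) = 8628 kJ
  ΔH_II = 6616 − 8628 = −2012 kJ
ΔH_I − ΔH_II = +710 kJ, so reaction II has the more negative ΔH; |ΔH_I − ΔH_II| = 710 kJ.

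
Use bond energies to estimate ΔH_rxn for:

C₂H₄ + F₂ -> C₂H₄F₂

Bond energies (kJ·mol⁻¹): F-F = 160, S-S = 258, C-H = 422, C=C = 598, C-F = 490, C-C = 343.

ΔH ≈ −565 kJ

Bonds broken (reactants):
  C-H: 4 × 422 = 1688
  C=C: 1 × 598 = 598
  F-F: 1 × 160 = 160
  Σ(broken) = 2446 kJ
Bonds formed (products):
  C-C: 1 × 343 = 343
  C-F: 2 × 490 = 980
  C-H: 4 × 422 = 1688
  Σ(formed) = 3011 kJ
ΔH = Σ(broken) − Σ(formed) = 2446 − 3011 = −565 kJ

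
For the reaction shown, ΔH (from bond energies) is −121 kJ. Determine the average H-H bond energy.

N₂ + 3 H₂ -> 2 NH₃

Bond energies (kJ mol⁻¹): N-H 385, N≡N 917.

D(H-H) ≈ 424 kJ/mol

Let D be the H-H bond energy.
Σ(broken) = 3×D + 1×917 = 917 + 3D
Σ(formed) = 6×385 = 2310
ΔH = Σ(broken) − Σ(formed) = (917 + 3D) − (2310) = −1393 + 3D
Setting this equal to −121 kJ gives 3D = 1272, so D = 424 kJ/mol.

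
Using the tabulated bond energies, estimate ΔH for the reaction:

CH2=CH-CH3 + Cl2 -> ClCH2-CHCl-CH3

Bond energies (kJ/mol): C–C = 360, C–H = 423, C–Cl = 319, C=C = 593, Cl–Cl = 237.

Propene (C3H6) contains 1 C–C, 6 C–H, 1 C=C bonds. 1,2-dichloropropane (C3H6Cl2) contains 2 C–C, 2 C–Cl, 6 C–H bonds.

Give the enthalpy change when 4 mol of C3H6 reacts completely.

ΔH = −672 kJ

Bonds broken (reactants):
  C–C: 1 × 360 = 360
  C–H: 6 × 423 = 2538
  C=C: 1 × 593 = 593
  Cl–Cl: 1 × 237 = 237
  Σ(broken) = 3728 kJ
Bonds formed (products):
  C–C: 2 × 360 = 720
  C–Cl: 2 × 319 = 638
  C–H: 6 × 423 = 2538
  Σ(formed) = 3896 kJ
ΔH = Σ(broken) − Σ(formed) = 3728 − 3896 = −168 kJ
For 4× the reaction as written: 4 × (−168) = −672 kJ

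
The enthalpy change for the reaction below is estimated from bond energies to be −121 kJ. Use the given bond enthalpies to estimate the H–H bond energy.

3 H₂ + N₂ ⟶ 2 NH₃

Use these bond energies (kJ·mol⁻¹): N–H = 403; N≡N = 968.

D(H–H) ≈ 443 kJ/mol

Let D be the H–H bond energy.
Σ(broken) = 3×D + 1×968 = 968 + 3D
Σ(formed) = 6×403 = 2418
ΔH = Σ(broken) − Σ(formed) = (968 + 3D) − (2418) = −1450 + 3D
Setting this equal to −121 kJ gives 3D = 1329, so D = 443 kJ/mol.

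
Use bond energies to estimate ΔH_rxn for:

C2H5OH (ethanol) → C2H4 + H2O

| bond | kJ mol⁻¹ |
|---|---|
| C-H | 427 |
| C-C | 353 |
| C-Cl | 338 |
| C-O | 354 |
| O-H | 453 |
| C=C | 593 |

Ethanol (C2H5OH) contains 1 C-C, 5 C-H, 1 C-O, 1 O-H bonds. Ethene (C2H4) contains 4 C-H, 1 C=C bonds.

Bonds broken (reactants):
  C-C: 1 × 353 = 353
  C-H: 5 × 427 = 2135
  C-O: 1 × 354 = 354
  O-H: 1 × 453 = 453
  Σ(broken) = 3295 kJ
Bonds formed (products):
  C-H: 4 × 427 = 1708
  C=C: 1 × 593 = 593
  O-H: 2 × 453 = 906
  Σ(formed) = 3207 kJ
ΔH = Σ(broken) − Σ(formed) = 3295 − 3207 = +88 kJ

ΔH ≈ +88 kJ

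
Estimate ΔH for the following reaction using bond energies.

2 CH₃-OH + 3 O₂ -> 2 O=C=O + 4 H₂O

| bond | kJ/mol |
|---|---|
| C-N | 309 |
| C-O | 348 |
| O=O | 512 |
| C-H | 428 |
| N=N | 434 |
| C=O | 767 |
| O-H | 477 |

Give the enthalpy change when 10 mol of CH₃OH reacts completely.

ΔH = −5650 kJ

Bonds broken (reactants):
  C-H: 6 × 428 = 2568
  C-O: 2 × 348 = 696
  O-H: 2 × 477 = 954
  O=O: 3 × 512 = 1536
  Σ(broken) = 5754 kJ
Bonds formed (products):
  C=O: 4 × 767 = 3068
  O-H: 8 × 477 = 3816
  Σ(formed) = 6884 kJ
ΔH = Σ(broken) − Σ(formed) = 5754 − 6884 = −1130 kJ
For 5× the reaction as written: 5 × (−1130) = −5650 kJ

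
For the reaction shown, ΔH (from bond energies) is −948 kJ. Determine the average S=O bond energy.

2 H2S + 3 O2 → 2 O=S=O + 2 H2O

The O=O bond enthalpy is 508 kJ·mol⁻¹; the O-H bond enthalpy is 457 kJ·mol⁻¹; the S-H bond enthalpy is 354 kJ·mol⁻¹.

D(S=O) ≈ 515 kJ/mol

Let D be the S=O bond energy.
Σ(broken) = 3×508 + 4×354 = 2940
Σ(formed) = 4×457 + 4×D = 1828 + 4D
ΔH = Σ(broken) − Σ(formed) = (2940) − (1828 + 4D) = +1112 − 4D
Setting this equal to −948 kJ gives 4D = 2060, so D = 515 kJ/mol.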